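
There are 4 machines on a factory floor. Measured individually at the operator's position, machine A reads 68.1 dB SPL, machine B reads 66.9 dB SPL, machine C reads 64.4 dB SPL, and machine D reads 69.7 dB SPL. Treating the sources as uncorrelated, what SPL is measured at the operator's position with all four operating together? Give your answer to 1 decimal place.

Add the sources as powers (linear), then convert back to dB:
L_total = 10·log₁₀(10^(68.1/10) + 10^(66.9/10) + 10^(64.4/10) + 10^(69.7/10)) = 10·log₁₀(23440000) = 73.7 dB SPL.

73.7 dB SPL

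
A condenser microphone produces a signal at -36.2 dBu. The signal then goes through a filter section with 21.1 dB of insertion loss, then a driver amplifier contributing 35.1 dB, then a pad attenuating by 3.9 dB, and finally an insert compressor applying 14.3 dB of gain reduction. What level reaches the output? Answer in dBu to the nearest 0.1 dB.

-40.4 dBu

In dB, series stages simply add:
-36.2 − 21.1 + 35.1 − 3.9 − 14.3 = -40.4 dBu.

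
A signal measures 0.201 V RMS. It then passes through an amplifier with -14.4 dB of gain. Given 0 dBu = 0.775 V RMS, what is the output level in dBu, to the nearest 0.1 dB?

Input level: 20·log₁₀(0.201/0.775) = -11.72 dBu.
Output: -11.72 − 14.4 = -26.1 dBu.

-26.1 dBu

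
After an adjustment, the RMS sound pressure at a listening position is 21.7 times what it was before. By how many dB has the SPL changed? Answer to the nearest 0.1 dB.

26.7 dB

Sound pressure is an amplitude quantity: ΔL = 20·log₁₀(p₂/p₁).
20·log₁₀(21.7) = 26.7 dB.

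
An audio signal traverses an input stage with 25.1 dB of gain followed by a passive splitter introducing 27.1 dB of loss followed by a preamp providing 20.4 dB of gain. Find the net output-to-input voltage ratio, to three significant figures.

Net gain = 25.1 + (−27.1) + 20.4 = 18.4 dB.
Voltage ratio = 10^(18.4/20) = 8.32.

8.32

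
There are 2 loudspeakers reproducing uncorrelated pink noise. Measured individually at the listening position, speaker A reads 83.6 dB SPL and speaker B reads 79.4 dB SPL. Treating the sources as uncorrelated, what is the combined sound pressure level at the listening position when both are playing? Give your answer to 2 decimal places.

Incoherent sources sum as intensities:
L_total = 10·log₁₀(10^(83.6/10) + 10^(79.4/10)) = 10·log₁₀(316200000) = 85.00 dB SPL.

85.00 dB SPL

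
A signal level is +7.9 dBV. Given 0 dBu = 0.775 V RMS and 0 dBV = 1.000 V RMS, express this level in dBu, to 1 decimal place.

+10.1 dBu

The offset between the scales is 20·log₁₀(0.775/1.000) = −2.214 dB.
So dBu = +7.9 + 2.214 = +10.1 dBu.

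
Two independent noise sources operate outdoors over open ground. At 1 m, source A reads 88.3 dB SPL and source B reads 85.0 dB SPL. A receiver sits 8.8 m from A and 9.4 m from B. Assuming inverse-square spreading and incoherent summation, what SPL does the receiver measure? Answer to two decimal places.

At the listener: L_A = 88.3 − 20·log₁₀(8.8) = 69.410 dB; L_B = 85.0 − 20·log₁₀(9.4) = 65.537 dB.
Combined: 10·log₁₀(10^(69.410/10)+10^(65.537/10)) = 70.90 dB SPL.

70.90 dB SPL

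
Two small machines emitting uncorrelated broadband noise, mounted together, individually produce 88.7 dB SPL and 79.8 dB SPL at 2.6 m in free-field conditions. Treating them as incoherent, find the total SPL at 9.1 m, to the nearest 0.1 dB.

78.3 dB SPL

Combined at 2.6 m: 10·log₁₀(10^(88.7/10)+10^(79.8/10)) = 89.23 dB SPL.
Then apply −20·log₁₀(9.1/2.6) = -10.88 dB → 78.3 dB SPL.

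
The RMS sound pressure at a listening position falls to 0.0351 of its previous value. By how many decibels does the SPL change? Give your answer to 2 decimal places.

-29.09 dB

Sound pressure is an amplitude quantity: ΔL = 20·log₁₀(p₂/p₁).
20·log₁₀(0.0351) = -29.09 dB.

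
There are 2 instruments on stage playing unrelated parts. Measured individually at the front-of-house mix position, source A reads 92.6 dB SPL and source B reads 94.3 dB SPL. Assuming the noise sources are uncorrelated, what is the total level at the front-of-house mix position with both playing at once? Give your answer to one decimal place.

96.5 dB SPL

Incoherent sources sum as intensities:
L_total = 10·log₁₀(10^(92.6/10) + 10^(94.3/10)) = 10·log₁₀(4511000000) = 96.5 dB SPL.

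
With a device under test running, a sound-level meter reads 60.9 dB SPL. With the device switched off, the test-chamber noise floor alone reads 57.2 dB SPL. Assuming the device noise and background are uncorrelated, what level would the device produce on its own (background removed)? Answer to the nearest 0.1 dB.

Background correction is a power subtraction:
L_src = 10·log₁₀(10^(60.9/10) − 10^(57.2/10)) = 10·log₁₀(705500) = 58.5 dB SPL.

58.5 dB SPL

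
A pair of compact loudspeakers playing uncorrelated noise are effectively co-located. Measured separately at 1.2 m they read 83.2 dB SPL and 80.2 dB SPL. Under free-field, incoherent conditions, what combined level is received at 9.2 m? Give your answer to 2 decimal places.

67.27 dB SPL

Combined at 1.2 m: 10·log₁₀(10^(83.2/10)+10^(80.2/10)) = 84.964 dB SPL.
Then apply −20·log₁₀(9.2/1.2) = -17.692 dB → 67.27 dB SPL.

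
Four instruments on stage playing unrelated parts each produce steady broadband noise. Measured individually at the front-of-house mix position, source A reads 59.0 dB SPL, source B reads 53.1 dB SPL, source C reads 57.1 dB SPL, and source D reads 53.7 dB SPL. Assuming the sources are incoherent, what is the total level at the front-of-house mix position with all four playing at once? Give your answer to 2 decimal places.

62.42 dB SPL

Add the sources as powers (linear), then convert back to dB:
L_total = 10·log₁₀(10^(59.0/10) + 10^(53.1/10) + 10^(57.1/10) + 10^(53.7/10)) = 10·log₁₀(1746000) = 62.42 dB SPL.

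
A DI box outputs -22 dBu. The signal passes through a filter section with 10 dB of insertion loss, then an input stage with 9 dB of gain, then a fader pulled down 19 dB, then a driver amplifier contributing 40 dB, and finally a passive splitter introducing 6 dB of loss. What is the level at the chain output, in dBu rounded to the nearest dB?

Gain stages sum in dB:
-22 − 10 + 9 − 19 + 40 − 6 = -8 dBu.

-8 dBu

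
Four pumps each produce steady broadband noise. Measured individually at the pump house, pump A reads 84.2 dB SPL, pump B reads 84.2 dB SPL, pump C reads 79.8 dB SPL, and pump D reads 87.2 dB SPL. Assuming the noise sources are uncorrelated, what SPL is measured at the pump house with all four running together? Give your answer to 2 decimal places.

Incoherent sources sum as intensities:
L_total = 10·log₁₀(10^(84.2/10) + 10^(84.2/10) + 10^(79.8/10) + 10^(87.2/10)) = 10·log₁₀(1146000000) = 90.59 dB SPL.

90.59 dB SPL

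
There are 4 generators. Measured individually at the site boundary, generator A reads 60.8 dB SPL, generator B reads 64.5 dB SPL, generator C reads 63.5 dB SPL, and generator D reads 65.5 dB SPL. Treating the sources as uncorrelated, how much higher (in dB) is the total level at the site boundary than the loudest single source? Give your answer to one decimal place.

Incoherent sources sum as intensities:
L_total = 10·log₁₀(10^(60.8/10) + 10^(64.5/10) + 10^(63.5/10) + 10^(65.5/10)) = 69.92 dB SPL.
Excess over the loudest (65.5 dB): 69.92 − 65.5 = 4.4 dB.

4.4 dB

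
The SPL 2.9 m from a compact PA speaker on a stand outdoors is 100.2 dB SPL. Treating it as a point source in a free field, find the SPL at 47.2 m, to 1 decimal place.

Inverse-square spreading gives ΔL = −20·log₁₀(d₂/d₁).
ΔL = −20·log₁₀(47.2/2.9) = -24.23 dB, so L₂ = 100.2 + (-24.23) = 76.0 dB SPL.

76.0 dB SPL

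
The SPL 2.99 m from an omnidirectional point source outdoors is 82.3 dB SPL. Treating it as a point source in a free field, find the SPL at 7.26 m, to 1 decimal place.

74.6 dB SPL

Inverse-square spreading gives ΔL = −20·log₁₀(d₂/d₁).
ΔL = −20·log₁₀(7.26/2.99) = -7.71 dB, so L₂ = 82.3 + (-7.71) = 74.6 dB SPL.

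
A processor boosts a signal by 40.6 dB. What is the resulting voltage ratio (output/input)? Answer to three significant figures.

107

Voltage ratio = 10^(dB/20).
10^(40.6/20) = 10^(2.030) = 107.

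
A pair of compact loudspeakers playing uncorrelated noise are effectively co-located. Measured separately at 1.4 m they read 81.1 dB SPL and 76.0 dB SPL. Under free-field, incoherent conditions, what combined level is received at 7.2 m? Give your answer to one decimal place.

68.0 dB SPL

Combined at 1.4 m: 10·log₁₀(10^(81.1/10)+10^(76.0/10)) = 82.27 dB SPL.
Then apply −20·log₁₀(7.2/1.4) = -14.22 dB → 68.0 dB SPL.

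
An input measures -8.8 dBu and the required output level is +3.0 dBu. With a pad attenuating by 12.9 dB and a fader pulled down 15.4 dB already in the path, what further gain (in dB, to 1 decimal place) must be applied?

The required make-up gain is the shortfall in the dB sum.
G = +3.0 − (-8.8) + 12.9 + 15.4 = 40.1 dB.

40.1 dB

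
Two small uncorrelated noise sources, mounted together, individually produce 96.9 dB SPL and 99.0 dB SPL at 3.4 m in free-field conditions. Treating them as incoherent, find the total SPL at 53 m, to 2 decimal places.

Combined at 3.4 m: 10·log₁₀(10^(96.9/10)+10^(99.0/10)) = 101.086 dB SPL.
Then apply −20·log₁₀(53/3.4) = -23.856 dB → 77.23 dB SPL.

77.23 dB SPL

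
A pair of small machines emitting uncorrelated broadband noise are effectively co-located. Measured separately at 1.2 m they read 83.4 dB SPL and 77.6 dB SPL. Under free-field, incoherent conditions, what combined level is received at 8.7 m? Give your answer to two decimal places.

67.21 dB SPL

Combined at 1.2 m: 10·log₁₀(10^(83.4/10)+10^(77.6/10)) = 84.414 dB SPL.
Then apply −20·log₁₀(8.7/1.2) = -17.207 dB → 67.21 dB SPL.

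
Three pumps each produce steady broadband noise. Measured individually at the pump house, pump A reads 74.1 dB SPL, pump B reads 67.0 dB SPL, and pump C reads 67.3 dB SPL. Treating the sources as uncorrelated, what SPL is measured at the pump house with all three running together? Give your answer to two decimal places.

Incoherent sources sum as intensities:
L_total = 10·log₁₀(10^(74.1/10) + 10^(67.0/10) + 10^(67.3/10)) = 10·log₁₀(36090000) = 75.57 dB SPL.

75.57 dB SPL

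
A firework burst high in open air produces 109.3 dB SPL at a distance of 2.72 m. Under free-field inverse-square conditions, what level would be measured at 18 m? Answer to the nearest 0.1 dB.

Free-field point source: level drops by 20·log₁₀ of the distance ratio.
ΔL = −20·log₁₀(18/2.72) = -16.41 dB, so L₂ = 109.3 + (-16.41) = 92.9 dB SPL.

92.9 dB SPL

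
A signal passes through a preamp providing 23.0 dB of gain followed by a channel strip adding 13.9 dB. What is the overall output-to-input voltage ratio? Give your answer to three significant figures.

70.0

Net gain = 23.0 + 13.9 = 36.9 dB.
Voltage ratio = 10^(36.9/20) = 70.0.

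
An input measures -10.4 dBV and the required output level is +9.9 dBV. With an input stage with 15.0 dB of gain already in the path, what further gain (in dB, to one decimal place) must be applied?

5.3 dB

The required make-up gain is the shortfall in the dB sum.
G = +9.9 − (-10.4) − 15.0 = 5.3 dB.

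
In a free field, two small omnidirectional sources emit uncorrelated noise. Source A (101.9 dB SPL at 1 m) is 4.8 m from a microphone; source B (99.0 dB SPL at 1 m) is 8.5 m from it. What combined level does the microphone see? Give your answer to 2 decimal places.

88.93 dB SPL

At the listener: L_A = 101.9 − 20·log₁₀(4.8) = 88.275 dB; L_B = 99.0 − 20·log₁₀(8.5) = 80.412 dB.
Combined: 10·log₁₀(10^(88.275/10)+10^(80.412/10)) = 88.93 dB SPL.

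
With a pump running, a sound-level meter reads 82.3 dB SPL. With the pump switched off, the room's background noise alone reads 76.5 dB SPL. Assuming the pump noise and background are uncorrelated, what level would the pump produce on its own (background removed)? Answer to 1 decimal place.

Remove the background by subtracting linear intensities:
L_src = 10·log₁₀(10^(82.3/10) − 10^(76.5/10)) = 10·log₁₀(125200000) = 81.0 dB SPL.

81.0 dB SPL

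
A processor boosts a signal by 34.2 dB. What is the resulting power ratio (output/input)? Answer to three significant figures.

Power ratio = 10^(dB/10).
10^(34.2/10) = 10^(3.420) = 2630.

2630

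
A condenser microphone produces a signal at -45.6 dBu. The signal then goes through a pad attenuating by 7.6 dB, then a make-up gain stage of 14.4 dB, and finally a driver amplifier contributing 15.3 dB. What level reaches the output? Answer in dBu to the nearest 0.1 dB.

In dB, series stages simply add:
-45.6 − 7.6 + 14.4 + 15.3 = -23.5 dBu.

-23.5 dBu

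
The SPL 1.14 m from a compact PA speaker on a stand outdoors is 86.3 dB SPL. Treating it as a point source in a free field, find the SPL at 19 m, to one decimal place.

61.9 dB SPL

Free-field point source: level drops by 20·log₁₀ of the distance ratio.
ΔL = −20·log₁₀(19/1.14) = -24.44 dB, so L₂ = 86.3 + (-24.44) = 61.9 dB SPL.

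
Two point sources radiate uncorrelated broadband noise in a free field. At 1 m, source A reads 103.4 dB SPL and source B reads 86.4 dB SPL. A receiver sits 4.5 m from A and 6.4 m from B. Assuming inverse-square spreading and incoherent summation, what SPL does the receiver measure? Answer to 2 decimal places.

90.38 dB SPL

At the listener: L_A = 103.4 − 20·log₁₀(4.5) = 90.336 dB; L_B = 86.4 − 20·log₁₀(6.4) = 70.276 dB.
Combined: 10·log₁₀(10^(90.336/10)+10^(70.276/10)) = 90.38 dB SPL.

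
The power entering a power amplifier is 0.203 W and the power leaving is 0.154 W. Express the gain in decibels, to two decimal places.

-1.20 dB

Power is a power quantity, so gain = 10·log₁₀(P_out/P_in).
10·log₁₀(0.154/0.203) = 10·log₁₀(0.7586) = -1.20 dB.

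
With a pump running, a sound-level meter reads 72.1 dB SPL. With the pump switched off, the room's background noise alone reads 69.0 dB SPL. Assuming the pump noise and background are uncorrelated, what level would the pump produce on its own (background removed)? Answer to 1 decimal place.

Subtract intensities: L_src = 10·log₁₀(10^(L_total/10) − 10^(L_bg/10)).
L_src = 10·log₁₀(10^(72.1/10) − 10^(69.0/10)) = 10·log₁₀(8275000) = 69.2 dB SPL.

69.2 dB SPL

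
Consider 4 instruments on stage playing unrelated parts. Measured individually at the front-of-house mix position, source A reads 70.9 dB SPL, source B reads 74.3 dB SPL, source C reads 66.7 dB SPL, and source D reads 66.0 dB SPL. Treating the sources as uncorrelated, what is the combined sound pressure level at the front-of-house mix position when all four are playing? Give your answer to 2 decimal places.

Uncorrelated sources add in intensity (power), not in dB.
L_total = 10·log₁₀(10^(70.9/10) + 10^(74.3/10) + 10^(66.7/10) + 10^(66.0/10)) = 10·log₁₀(47880000) = 76.80 dB SPL.

76.80 dB SPL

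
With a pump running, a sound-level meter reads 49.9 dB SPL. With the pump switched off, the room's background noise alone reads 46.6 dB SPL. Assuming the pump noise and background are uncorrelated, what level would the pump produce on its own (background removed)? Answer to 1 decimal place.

Remove the background by subtracting linear intensities:
L_src = 10·log₁₀(10^(49.9/10) − 10^(46.6/10)) = 10·log₁₀(52010) = 47.2 dB SPL.

47.2 dB SPL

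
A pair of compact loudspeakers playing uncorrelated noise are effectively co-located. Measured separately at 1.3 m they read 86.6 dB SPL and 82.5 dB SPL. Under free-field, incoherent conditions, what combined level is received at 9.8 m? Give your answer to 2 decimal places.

70.48 dB SPL

Combined at 1.3 m: 10·log₁₀(10^(86.6/10)+10^(82.5/10)) = 88.027 dB SPL.
Then apply −20·log₁₀(9.8/1.3) = -17.546 dB → 70.48 dB SPL.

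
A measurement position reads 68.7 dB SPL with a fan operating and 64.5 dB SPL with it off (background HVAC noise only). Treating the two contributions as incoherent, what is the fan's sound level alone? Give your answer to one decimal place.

Subtract intensities: L_src = 10·log₁₀(10^(L_total/10) − 10^(L_bg/10)).
L_src = 10·log₁₀(10^(68.7/10) − 10^(64.5/10)) = 10·log₁₀(4595000) = 66.6 dB SPL.

66.6 dB SPL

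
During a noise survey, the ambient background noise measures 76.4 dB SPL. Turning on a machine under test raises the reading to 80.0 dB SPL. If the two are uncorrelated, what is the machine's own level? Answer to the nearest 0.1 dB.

77.5 dB SPL

Remove the background by subtracting linear intensities:
L_src = 10·log₁₀(10^(80.0/10) − 10^(76.4/10)) = 10·log₁₀(56350000) = 77.5 dB SPL.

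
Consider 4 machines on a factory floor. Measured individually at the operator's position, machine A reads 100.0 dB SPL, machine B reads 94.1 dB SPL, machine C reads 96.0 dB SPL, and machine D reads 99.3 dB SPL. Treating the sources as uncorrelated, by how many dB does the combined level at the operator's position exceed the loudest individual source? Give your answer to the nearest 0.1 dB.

Incoherent sources sum as intensities:
L_total = 10·log₁₀(10^(100.0/10) + 10^(94.1/10) + 10^(96.0/10) + 10^(99.3/10)) = 103.99 dB SPL.
Excess over the loudest (100.0 dB): 103.99 − 100.0 = 4.0 dB.

4.0 dB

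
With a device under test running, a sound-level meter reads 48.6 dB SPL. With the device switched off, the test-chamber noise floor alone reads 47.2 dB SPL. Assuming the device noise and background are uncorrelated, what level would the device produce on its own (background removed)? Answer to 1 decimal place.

Subtract intensities: L_src = 10·log₁₀(10^(L_total/10) − 10^(L_bg/10)).
L_src = 10·log₁₀(10^(48.6/10) − 10^(47.2/10)) = 10·log₁₀(19960) = 43.0 dB SPL.

43.0 dB SPL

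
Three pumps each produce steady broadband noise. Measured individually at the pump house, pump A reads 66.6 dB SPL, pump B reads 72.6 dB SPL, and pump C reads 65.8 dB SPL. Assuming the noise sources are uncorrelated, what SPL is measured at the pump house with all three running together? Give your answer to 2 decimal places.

Uncorrelated sources add in intensity (power), not in dB.
L_total = 10·log₁₀(10^(66.6/10) + 10^(72.6/10) + 10^(65.8/10)) = 10·log₁₀(26570000) = 74.24 dB SPL.

74.24 dB SPL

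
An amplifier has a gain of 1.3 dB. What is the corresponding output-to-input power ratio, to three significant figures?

Power ratio = 10^(dB/10).
10^(1.3/10) = 10^(0.1300) = 1.35.

1.35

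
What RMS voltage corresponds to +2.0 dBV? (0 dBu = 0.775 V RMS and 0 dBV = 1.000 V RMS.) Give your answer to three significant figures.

1.26 V

V = 1.000 V × 10^(+2.0/20).
= 1.000 × 1.259 = 1.26 V.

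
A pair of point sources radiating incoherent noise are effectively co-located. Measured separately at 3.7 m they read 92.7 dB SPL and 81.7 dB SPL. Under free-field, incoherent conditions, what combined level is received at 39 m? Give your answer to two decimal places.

72.57 dB SPL

Combined at 3.7 m: 10·log₁₀(10^(92.7/10)+10^(81.7/10)) = 93.032 dB SPL.
Then apply −20·log₁₀(39/3.7) = -20.457 dB → 72.57 dB SPL.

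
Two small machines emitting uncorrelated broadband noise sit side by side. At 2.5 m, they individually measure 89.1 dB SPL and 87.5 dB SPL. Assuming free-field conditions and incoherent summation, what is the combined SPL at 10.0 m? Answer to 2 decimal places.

79.34 dB SPL

Combined at 2.5 m: 10·log₁₀(10^(89.1/10)+10^(87.5/10)) = 91.384 dB SPL.
Then apply −20·log₁₀(10.0/2.5) = -12.041 dB → 79.34 dB SPL.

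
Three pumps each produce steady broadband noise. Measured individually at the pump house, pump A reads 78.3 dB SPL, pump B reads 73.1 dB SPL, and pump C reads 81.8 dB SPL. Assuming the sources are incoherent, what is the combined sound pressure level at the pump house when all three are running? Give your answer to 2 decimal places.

Incoherent sources sum as intensities:
L_total = 10·log₁₀(10^(78.3/10) + 10^(73.1/10) + 10^(81.8/10)) = 10·log₁₀(239400000) = 83.79 dB SPL.

83.79 dB SPL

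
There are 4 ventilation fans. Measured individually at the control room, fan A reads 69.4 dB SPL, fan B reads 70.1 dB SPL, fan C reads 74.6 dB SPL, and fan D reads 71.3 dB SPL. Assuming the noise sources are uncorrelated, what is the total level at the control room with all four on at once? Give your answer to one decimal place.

77.9 dB SPL

Uncorrelated sources add in intensity (power), not in dB.
L_total = 10·log₁₀(10^(69.4/10) + 10^(70.1/10) + 10^(74.6/10) + 10^(71.3/10)) = 10·log₁₀(61270000) = 77.9 dB SPL.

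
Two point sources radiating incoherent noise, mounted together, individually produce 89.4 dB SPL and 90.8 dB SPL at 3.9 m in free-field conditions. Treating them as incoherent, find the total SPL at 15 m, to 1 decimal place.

Combined at 3.9 m: 10·log₁₀(10^(89.4/10)+10^(90.8/10)) = 93.17 dB SPL.
Then apply −20·log₁₀(15/3.9) = -11.70 dB → 81.5 dB SPL.

81.5 dB SPL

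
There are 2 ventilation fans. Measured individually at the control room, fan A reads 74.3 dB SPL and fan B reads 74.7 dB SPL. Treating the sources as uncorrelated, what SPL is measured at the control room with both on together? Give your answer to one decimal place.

Uncorrelated sources add in intensity (power), not in dB.
L_total = 10·log₁₀(10^(74.3/10) + 10^(74.7/10)) = 10·log₁₀(56430000) = 77.5 dB SPL.

77.5 dB SPL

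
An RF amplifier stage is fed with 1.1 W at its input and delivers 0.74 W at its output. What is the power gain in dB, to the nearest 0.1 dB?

Power is a power quantity, so gain = 10·log₁₀(P_out/P_in).
10·log₁₀(0.74/1.1) = 10·log₁₀(0.6727) = -1.7 dB.

-1.7 dB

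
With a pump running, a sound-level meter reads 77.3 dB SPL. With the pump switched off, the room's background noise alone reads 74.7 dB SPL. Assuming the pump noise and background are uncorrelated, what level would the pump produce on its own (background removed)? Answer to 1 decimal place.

73.8 dB SPL

Subtract intensities: L_src = 10·log₁₀(10^(L_total/10) − 10^(L_bg/10)).
L_src = 10·log₁₀(10^(77.3/10) − 10^(74.7/10)) = 10·log₁₀(24190000) = 73.8 dB SPL.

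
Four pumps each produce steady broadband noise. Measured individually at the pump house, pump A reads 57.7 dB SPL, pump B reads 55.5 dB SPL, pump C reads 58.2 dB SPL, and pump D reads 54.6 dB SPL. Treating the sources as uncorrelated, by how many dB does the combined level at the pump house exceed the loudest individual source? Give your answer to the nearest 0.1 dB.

Incoherent sources sum as intensities:
L_total = 10·log₁₀(10^(57.7/10) + 10^(55.5/10) + 10^(58.2/10) + 10^(54.6/10)) = 62.77 dB SPL.
Excess over the loudest (58.2 dB): 62.77 − 58.2 = 4.6 dB.

4.6 dB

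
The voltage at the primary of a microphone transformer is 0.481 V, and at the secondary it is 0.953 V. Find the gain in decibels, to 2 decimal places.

Voltage is an amplitude quantity, so gain = 20·log₁₀(V_out/V_in).
20·log₁₀(0.953/0.481) = 20·log₁₀(1.981) = 5.94 dB.

5.94 dB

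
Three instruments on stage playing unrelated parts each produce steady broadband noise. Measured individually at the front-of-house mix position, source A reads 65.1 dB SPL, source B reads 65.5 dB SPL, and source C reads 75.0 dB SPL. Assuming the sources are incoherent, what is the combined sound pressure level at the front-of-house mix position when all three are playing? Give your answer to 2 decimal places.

75.84 dB SPL

Add the sources as powers (linear), then convert back to dB:
L_total = 10·log₁₀(10^(65.1/10) + 10^(65.5/10) + 10^(75.0/10)) = 10·log₁₀(38410000) = 75.84 dB SPL.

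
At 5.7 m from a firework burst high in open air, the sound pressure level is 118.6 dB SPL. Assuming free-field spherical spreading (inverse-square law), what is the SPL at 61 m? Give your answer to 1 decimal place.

98.0 dB SPL

For a point source in a free field, ΔL = −20·log₁₀(d₂/d₁).
ΔL = −20·log₁₀(61/5.7) = -20.59 dB, so L₂ = 118.6 + (-20.59) = 98.0 dB SPL.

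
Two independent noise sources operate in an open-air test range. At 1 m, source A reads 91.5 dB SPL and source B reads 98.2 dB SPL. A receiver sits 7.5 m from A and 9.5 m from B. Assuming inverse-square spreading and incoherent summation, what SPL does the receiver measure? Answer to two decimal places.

79.93 dB SPL

At the listener: L_A = 91.5 − 20·log₁₀(7.5) = 73.999 dB; L_B = 98.2 − 20·log₁₀(9.5) = 78.646 dB.
Combined: 10·log₁₀(10^(73.999/10)+10^(78.646/10)) = 79.93 dB SPL.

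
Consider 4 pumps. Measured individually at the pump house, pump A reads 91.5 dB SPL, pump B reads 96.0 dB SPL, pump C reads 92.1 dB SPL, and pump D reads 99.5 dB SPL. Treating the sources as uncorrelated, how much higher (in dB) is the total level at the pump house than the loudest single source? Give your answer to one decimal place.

2.5 dB

Add the sources as powers (linear), then convert back to dB:
L_total = 10·log₁₀(10^(91.5/10) + 10^(96.0/10) + 10^(92.1/10) + 10^(99.5/10)) = 102.02 dB SPL.
Excess over the loudest (99.5 dB): 102.02 − 99.5 = 2.5 dB.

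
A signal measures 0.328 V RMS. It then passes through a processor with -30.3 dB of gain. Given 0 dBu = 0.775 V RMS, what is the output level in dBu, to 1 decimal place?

Input level: 20·log₁₀(0.328/0.775) = -7.47 dBu.
Output: -7.47 − 30.3 = -37.8 dBu.

-37.8 dBu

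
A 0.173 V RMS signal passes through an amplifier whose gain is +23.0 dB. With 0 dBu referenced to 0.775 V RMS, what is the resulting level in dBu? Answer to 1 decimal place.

Input level: 20·log₁₀(0.173/0.775) = -13.03 dBu.
Output: -13.03 + 23.0 = +10.0 dBu.

+10.0 dBu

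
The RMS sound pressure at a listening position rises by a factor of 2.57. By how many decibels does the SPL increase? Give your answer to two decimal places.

8.20 dB

Sound pressure is an amplitude quantity: ΔL = 20·log₁₀(p₂/p₁).
20·log₁₀(2.57) = 8.20 dB.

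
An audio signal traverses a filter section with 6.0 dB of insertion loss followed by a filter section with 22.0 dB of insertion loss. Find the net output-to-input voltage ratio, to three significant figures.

Net gain = (−6.0) + (−22.0) = -28.0 dB.
Voltage ratio = 10^(-28.0/20) = 0.0398.

0.0398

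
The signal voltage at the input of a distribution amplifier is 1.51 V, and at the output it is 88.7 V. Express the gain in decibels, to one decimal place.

Voltage is an amplitude quantity, so gain = 20·log₁₀(V_out/V_in).
20·log₁₀(88.7/1.51) = 20·log₁₀(58.74) = 35.4 dB.

35.4 dB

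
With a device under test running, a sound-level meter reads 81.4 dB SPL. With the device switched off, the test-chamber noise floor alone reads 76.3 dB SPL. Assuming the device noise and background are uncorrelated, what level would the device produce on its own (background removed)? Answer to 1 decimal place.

Subtract intensities: L_src = 10·log₁₀(10^(L_total/10) − 10^(L_bg/10)).
L_src = 10·log₁₀(10^(81.4/10) − 10^(76.3/10)) = 10·log₁₀(95380000) = 79.8 dB SPL.

79.8 dB SPL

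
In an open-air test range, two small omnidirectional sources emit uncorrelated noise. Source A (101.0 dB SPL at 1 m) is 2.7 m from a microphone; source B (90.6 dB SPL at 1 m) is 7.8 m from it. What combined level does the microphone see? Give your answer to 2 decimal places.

At the listener: L_A = 101.0 − 20·log₁₀(2.7) = 92.373 dB; L_B = 90.6 − 20·log₁₀(7.8) = 72.758 dB.
Combined: 10·log₁₀(10^(92.373/10)+10^(72.758/10)) = 92.42 dB SPL.

92.42 dB SPL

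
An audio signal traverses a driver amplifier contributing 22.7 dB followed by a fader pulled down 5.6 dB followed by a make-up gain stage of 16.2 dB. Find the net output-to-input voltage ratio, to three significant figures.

Net gain = 22.7 + (−5.6) + 16.2 = 33.3 dB.
Voltage ratio = 10^(33.3/20) = 46.2.

46.2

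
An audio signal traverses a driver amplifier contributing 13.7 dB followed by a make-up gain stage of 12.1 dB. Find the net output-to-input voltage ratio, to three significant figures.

Net gain = 13.7 + 12.1 = 25.8 dB.
Voltage ratio = 10^(25.8/20) = 19.5.

19.5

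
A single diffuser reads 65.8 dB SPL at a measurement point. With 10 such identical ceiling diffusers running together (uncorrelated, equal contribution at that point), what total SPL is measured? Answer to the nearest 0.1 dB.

75.8 dB SPL

10 equal incoherent sources raise the level by 10·log₁₀(10) = 10.00 dB.
L_total = 65.8 + 10.00 = 75.8 dB SPL.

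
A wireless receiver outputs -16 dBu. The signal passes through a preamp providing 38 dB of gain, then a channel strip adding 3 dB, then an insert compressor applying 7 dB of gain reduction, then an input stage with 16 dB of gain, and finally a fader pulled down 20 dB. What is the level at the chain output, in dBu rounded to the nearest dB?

+14 dBu

In dB, series stages simply add:
-16 + 38 + 3 − 7 + 16 − 20 = +14 dBu.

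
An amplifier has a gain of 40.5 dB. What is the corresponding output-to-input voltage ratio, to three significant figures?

106

Voltage ratio = 10^(dB/20).
10^(40.5/20) = 10^(2.025) = 106.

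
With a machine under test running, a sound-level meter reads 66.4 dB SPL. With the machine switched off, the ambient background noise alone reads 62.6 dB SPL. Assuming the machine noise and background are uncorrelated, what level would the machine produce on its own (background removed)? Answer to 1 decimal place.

Remove the background by subtracting linear intensities:
L_src = 10·log₁₀(10^(66.4/10) − 10^(62.6/10)) = 10·log₁₀(2545000) = 64.1 dB SPL.

64.1 dB SPL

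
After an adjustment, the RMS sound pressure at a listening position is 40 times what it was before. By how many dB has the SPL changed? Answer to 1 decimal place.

32.0 dB

SPL change from a pressure ratio uses the 20·log₁₀ form:
20·log₁₀(40) = 32.0 dB.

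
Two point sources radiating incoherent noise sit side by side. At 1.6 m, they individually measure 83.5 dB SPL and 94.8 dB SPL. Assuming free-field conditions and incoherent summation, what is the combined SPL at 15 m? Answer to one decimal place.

Combined at 1.6 m: 10·log₁₀(10^(83.5/10)+10^(94.8/10)) = 95.11 dB SPL.
Then apply −20·log₁₀(15/1.6) = -19.44 dB → 75.7 dB SPL.

75.7 dB SPL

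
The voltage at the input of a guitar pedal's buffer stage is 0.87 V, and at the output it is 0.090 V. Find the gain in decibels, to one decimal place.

For a voltage ratio, dB = 20·log₁₀(V₂/V₁).
20·log₁₀(0.090/0.87) = 20·log₁₀(0.1034) = -19.7 dB.

-19.7 dB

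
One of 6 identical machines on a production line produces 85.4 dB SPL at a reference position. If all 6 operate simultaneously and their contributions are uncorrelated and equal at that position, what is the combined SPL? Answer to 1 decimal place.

6 equal incoherent sources raise the level by 10·log₁₀(6) = 7.78 dB.
L_total = 85.4 + 7.78 = 93.2 dB SPL.

93.2 dB SPL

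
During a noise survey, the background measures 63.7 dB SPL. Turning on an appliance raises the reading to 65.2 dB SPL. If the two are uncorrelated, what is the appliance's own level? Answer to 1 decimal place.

Background correction is a power subtraction:
L_src = 10·log₁₀(10^(65.2/10) − 10^(63.7/10)) = 10·log₁₀(967100) = 59.9 dB SPL.

59.9 dB SPL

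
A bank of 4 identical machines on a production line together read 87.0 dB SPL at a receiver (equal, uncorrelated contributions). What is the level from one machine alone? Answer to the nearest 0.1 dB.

81.0 dB SPL

4 equal incoherent sources add 10·log₁₀(4) = 6.02 dB over one source.
L_one = 87.0 − 6.02 = 81.0 dB SPL.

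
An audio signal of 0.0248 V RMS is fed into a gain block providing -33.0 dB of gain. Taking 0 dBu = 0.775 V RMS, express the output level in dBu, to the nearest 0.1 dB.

Input level: 20·log₁₀(0.0248/0.775) = -29.90 dBu.
Output: -29.90 − 33.0 = -62.9 dBu.

-62.9 dBu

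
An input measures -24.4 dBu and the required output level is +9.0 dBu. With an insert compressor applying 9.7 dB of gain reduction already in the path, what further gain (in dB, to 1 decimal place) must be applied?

43.1 dB

The required make-up gain is the shortfall in the dB sum.
G = +9.0 − (-24.4) + 9.7 = 43.1 dB.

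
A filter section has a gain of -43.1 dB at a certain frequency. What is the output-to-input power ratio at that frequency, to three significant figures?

Power ratio = 10^(dB/10).
10^(-43.1/10) = 10^(-4.310) = 0.0000490.

0.0000490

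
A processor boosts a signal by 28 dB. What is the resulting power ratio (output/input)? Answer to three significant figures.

Power ratio = 10^(dB/10).
10^(28/10) = 10^(2.800) = 631.

631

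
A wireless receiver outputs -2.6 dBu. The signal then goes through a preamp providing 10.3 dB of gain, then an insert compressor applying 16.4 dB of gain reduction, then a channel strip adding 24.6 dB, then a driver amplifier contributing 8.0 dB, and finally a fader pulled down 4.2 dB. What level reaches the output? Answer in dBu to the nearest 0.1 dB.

+19.7 dBu

In dB, series stages simply add:
-2.6 + 10.3 − 16.4 + 24.6 + 8.0 − 4.2 = +19.7 dBu.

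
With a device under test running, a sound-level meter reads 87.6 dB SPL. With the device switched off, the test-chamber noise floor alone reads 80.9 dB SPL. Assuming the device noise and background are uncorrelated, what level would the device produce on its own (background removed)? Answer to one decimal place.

Remove the background by subtracting linear intensities:
L_src = 10·log₁₀(10^(87.6/10) − 10^(80.9/10)) = 10·log₁₀(452400000) = 86.6 dB SPL.

86.6 dB SPL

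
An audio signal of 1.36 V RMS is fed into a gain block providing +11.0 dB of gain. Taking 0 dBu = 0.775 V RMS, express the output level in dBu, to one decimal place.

+15.9 dBu

Input level: 20·log₁₀(1.36/0.775) = 4.88 dBu.
Output: 4.88 + 11.0 = +15.9 dBu.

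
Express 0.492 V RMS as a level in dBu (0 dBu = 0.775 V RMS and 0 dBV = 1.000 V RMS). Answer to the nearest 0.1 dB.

-3.9 dBu

dBu = 20·log₁₀(V / 0.775 V).
20·log₁₀(0.492/0.775) = -3.9 dBu.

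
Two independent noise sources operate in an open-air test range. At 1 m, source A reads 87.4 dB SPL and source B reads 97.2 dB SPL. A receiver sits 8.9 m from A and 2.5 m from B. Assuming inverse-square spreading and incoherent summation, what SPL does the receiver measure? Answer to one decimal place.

89.3 dB SPL

At the listener: L_A = 87.4 − 20·log₁₀(8.9) = 68.41 dB; L_B = 97.2 − 20·log₁₀(2.5) = 89.24 dB.
Combined: 10·log₁₀(10^(68.41/10)+10^(89.24/10)) = 89.3 dB SPL.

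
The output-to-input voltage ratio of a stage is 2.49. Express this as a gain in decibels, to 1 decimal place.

7.9 dB

For a voltage ratio, dB = 20·log₁₀(V₂/V₁).
20·log₁₀(2.49) = 7.9 dB.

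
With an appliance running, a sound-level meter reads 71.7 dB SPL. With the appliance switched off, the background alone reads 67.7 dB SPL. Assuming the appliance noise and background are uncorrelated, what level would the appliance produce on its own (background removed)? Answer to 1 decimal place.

69.5 dB SPL

Subtract intensities: L_src = 10·log₁₀(10^(L_total/10) − 10^(L_bg/10)).
L_src = 10·log₁₀(10^(71.7/10) − 10^(67.7/10)) = 10·log₁₀(8903000) = 69.5 dB SPL.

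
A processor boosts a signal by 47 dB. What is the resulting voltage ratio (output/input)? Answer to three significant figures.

224

Voltage ratio = 10^(dB/20).
10^(47/20) = 10^(2.350) = 224.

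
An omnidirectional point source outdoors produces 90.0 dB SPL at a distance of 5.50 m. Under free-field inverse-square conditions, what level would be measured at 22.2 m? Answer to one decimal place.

For a point source in a free field, ΔL = −20·log₁₀(d₂/d₁).
ΔL = −20·log₁₀(22.2/5.50) = -12.12 dB, so L₂ = 90.0 + (-12.12) = 77.9 dB SPL.

77.9 dB SPL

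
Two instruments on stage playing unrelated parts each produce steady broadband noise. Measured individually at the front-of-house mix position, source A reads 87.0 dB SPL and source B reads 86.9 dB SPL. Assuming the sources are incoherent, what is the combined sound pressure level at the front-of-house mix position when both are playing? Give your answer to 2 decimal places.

89.96 dB SPL

Add the sources as powers (linear), then convert back to dB:
L_total = 10·log₁₀(10^(87.0/10) + 10^(86.9/10)) = 10·log₁₀(991000000) = 89.96 dB SPL.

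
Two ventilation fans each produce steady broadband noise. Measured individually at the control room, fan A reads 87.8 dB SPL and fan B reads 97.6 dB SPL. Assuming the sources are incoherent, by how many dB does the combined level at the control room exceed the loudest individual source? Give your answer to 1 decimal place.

Incoherent sources sum as intensities:
L_total = 10·log₁₀(10^(87.8/10) + 10^(97.6/10)) = 98.03 dB SPL.
Excess over the loudest (97.6 dB): 98.03 − 97.6 = 0.4 dB.

0.4 dB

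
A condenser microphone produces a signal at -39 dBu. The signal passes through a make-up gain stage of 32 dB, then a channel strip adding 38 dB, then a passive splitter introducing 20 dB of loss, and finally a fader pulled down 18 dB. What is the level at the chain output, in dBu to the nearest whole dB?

-7 dBu

In dB, series stages simply add:
-39 + 32 + 38 − 20 − 18 = -7 dBu.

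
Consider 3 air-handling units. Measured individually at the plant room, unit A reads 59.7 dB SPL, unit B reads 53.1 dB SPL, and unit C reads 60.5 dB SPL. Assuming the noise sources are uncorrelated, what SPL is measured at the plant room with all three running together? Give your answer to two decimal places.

Add the sources as powers (linear), then convert back to dB:
L_total = 10·log₁₀(10^(59.7/10) + 10^(53.1/10) + 10^(60.5/10)) = 10·log₁₀(2259000) = 63.54 dB SPL.

63.54 dB SPL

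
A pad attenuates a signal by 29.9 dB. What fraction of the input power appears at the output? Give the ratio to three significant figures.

0.00102

Power ratio = 10^(dB/10).
10^(-29.9/10) = 10^(-2.990) = 0.00102.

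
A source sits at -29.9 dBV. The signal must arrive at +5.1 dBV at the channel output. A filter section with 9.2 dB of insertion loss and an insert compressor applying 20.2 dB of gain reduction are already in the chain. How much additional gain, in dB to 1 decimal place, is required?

64.4 dB

The required make-up gain is the shortfall in the dB sum.
G = +5.1 − (-29.9) + 9.2 + 20.2 = 64.4 dB.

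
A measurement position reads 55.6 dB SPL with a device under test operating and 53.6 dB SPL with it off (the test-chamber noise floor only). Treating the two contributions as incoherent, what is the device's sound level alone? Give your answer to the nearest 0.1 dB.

51.3 dB SPL

Subtract intensities: L_src = 10·log₁₀(10^(L_total/10) − 10^(L_bg/10)).
L_src = 10·log₁₀(10^(55.6/10) − 10^(53.6/10)) = 10·log₁₀(134000) = 51.3 dB SPL.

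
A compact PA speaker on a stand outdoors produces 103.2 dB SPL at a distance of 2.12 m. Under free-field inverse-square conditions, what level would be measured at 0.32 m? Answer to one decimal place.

For a point source in a free field, ΔL = −20·log₁₀(d₂/d₁).
ΔL = −20·log₁₀(0.32/2.12) = 16.42 dB, so L₂ = 103.2 + (16.42) = 119.6 dB SPL.

119.6 dB SPL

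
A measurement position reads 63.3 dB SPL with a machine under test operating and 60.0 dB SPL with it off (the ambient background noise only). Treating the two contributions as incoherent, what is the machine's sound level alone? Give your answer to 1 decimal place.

60.6 dB SPL

Subtract intensities: L_src = 10·log₁₀(10^(L_total/10) − 10^(L_bg/10)).
L_src = 10·log₁₀(10^(63.3/10) − 10^(60.0/10)) = 10·log₁₀(1138000) = 60.6 dB SPL.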